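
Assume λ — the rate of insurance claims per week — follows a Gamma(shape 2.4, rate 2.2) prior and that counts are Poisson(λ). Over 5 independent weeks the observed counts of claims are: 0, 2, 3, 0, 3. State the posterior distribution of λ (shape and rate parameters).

Posterior: Gamma(shape=10.4, rate=7.2)

Total count ∑xᵢ = 8 over n = 5 weeks.
Gamma is conjugate to the Poisson likelihood: posterior is Gamma(shape = 2.4+8 = 10.4, rate = 2.2+5 = 7.2).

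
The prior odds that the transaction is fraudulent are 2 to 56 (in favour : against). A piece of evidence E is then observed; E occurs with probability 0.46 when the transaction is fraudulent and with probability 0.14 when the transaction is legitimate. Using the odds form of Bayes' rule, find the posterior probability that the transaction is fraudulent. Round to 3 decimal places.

Posterior probability ≈ 0.105

Prior odds = 2/56 = 0.035714. In log-odds, ln(0.035714) = -3.3322.
Add log likelihood ratio: ln(3.2857) = 1.1896.
Posterior log-odds = -2.1426, so posterior odds = exp(-2.1426) = 0.11735. Converting, P(H|E) = 0.11735/1.1173 = 0.105.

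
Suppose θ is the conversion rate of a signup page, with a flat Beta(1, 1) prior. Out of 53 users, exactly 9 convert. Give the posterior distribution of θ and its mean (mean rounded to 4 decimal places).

Posterior: Beta(10, 45); mean ≈ 0.1818

The binomial likelihood is conjugate to the Beta prior: with 9 successes and 44 failures, the posterior is Beta(1+9, 1+44) = Beta(10, 45).
E[θ | data] = 10/(10+45) = 0.1818.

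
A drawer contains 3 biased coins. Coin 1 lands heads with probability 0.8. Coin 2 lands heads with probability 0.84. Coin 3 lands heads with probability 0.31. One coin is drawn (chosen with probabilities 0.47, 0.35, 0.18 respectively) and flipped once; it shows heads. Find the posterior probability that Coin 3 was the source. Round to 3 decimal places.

Tabulate prior·likelihood by source: [1] prior 0.47, lik 0.8, product 0.3760; [2] prior 0.35, lik 0.84, product 0.2940; [3] prior 0.18, lik 0.31, product 0.05580.
Normalizing constant = 0.72580; the posterior for Coin 3 is its product over the sum, 0.05580/0.72580 = 0.077.

Posterior probability ≈ 0.077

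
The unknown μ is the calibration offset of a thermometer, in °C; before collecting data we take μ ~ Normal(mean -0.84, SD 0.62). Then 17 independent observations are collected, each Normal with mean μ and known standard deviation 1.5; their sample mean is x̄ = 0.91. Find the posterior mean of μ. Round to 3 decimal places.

With known σ, the Normal prior is conjugate. Weight on the data is w = (n/σ²)/(n/σ² + 1/τ₀²) = 7.55556/(7.55556+2.60146) = 0.74388.
Posterior mean = w·x̄ + (1−w)·μ₀ = 0.74388·0.91 + 0.25612·-0.84 = 0.462.

Posterior mean ≈ 0.462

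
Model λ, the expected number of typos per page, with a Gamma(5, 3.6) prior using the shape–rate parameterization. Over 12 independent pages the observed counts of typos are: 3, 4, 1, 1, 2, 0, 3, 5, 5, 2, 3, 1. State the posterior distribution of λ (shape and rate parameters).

Posterior: Gamma(shape=35, rate=15.6)

The Poisson likelihood adds the total count to the shape and the number of exposure periods to the rate. Here ∑xᵢ = 30 and n = 12, so shape 5→35 and rate 3.6→15.6.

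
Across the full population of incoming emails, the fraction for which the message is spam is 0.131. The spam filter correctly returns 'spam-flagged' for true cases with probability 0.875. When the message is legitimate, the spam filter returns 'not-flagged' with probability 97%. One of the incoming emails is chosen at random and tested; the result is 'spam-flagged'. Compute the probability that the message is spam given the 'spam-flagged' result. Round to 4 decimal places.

P(H | E) ≈ 0.8147

Write H for 'the message is spam'. Prior odds H:¬H = 0.131/0.869 = 0.15075. For the 'spam-flagged' outcome, the likelihood ratio is 0.875/0.03 = 29.167.
Posterior odds = 0.15075 × 29.167 = 4.3968, so P(H|E) = 4.3968/(1+4.3968) = 0.8147.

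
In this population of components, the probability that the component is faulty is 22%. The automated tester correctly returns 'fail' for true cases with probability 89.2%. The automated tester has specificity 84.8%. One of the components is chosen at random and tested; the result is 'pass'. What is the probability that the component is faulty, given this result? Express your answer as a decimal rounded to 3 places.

Write H for 'the component is faulty'. Prior odds H:¬H = 0.22/0.78 = 0.28205. For the 'pass' outcome, the likelihood ratio is 0.108/0.848 = 0.12736.
Posterior odds = 0.28205 × 0.12736 = 0.035922, so P(H|E) = 0.035922/(1+0.035922) = 0.035.

P(H | E) ≈ 0.035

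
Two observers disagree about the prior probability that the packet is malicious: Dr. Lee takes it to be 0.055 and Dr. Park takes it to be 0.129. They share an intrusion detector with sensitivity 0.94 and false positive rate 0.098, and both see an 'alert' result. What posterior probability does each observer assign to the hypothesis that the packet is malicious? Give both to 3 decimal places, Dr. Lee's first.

Dr. Lee: 0.358; Dr. Park: 0.587

P('+'|H) = 0.94, P('+'|¬H) = 0.098.
Dr. Lee: numerator 0.94·0.055 = 0.051700; evidence = 0.051700+0.098·0.945 = 0.14431; posterior = 0.358.
Dr. Park: numerator 0.94·0.129 = 0.12126; evidence = 0.12126+0.098·0.871 = 0.20662; posterior = 0.587.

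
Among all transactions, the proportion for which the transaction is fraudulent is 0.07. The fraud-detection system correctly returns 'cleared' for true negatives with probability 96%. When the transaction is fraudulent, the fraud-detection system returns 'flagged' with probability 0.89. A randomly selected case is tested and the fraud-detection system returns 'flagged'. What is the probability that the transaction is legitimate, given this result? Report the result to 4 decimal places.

P(¬H | E) ≈ 0.3739

Write H for 'the transaction is fraudulent'. Prior odds H:¬H = 0.07/0.93 = 0.075269. For the 'flagged' outcome, the likelihood ratio is 0.89/0.04 = 22.250.
Posterior odds = 0.075269 × 22.250 = 1.6747, so P(H|E) = 1.6747/(1+1.6747) = 0.6261. Then P(¬H|E) = 1 − 0.6261 = 0.3739.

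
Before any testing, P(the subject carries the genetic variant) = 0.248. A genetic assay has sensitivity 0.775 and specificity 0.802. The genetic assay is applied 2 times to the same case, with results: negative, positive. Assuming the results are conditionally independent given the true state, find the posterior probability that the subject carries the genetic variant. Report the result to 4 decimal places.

Posterior P(H) ≈ 0.2659

With H the event that the subject carries the genetic variant, the joint likelihood of the observed sequence is P(data|H) = 0.225·0.775 = 0.17438 and P(data|¬H) = 0.802·0.198 = 0.15880.
Bayes: P(H|data) = 0.248·0.17438 / (0.248·0.17438 + 0.752·0.15880) = 0.043245/0.16266 = 0.2659.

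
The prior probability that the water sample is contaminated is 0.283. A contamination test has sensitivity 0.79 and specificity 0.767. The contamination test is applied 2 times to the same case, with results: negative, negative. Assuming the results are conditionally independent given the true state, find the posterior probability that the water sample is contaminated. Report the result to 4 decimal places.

Posterior P(H) ≈ 0.0287

With H the event that the water sample is contaminated, the joint likelihood of the observed sequence is P(data|H) = 0.21·0.21 = 0.044100 and P(data|¬H) = 0.767·0.767 = 0.58829.
Bayes: P(H|data) = 0.283·0.044100 / (0.283·0.044100 + 0.717·0.58829) = 0.012480/0.43428 = 0.0287.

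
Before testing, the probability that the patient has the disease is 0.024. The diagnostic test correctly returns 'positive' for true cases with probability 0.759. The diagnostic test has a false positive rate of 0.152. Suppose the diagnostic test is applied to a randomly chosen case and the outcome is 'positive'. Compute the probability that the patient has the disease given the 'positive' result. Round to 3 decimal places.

Let H be the event that the patient has the disease. P(H) = 0.024, so P(¬H) = 0.976. With E the 'positive' result, P(E|H) = 0.759 and P(E|¬H) = 0.152.
P(E) = 0.759·0.024 + 0.152·0.976 = 0.018216 + 0.14835 = 0.16657.
By Bayes' theorem, P(H|E) = 0.018216 / 0.16657 = 0.109.

P(H | E) ≈ 0.109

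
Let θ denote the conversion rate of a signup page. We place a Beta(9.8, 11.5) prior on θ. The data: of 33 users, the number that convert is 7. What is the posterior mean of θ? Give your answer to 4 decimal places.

Posterior mean ≈ 0.3094

Observing 7 successes and 26 failures updates Beta(9.8, 11.5) by adding the success and failure counts to the two shape parameters: α = 9.8+7 = 16.8, β = 11.5+26 = 37.5.
Posterior mean = α/(α+β) = 16.8/54.3 = 0.3094.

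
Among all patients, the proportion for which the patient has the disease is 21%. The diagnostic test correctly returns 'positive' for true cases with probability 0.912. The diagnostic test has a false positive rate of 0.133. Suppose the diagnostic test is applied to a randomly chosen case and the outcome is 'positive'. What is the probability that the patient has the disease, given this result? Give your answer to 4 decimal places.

Let H be the event that the patient has the disease. P(H) = 0.21, so P(¬H) = 0.79. With E the 'positive' result, P(E|H) = 0.912 and P(E|¬H) = 0.133.
P(E) = 0.912·0.21 + 0.133·0.79 = 0.19152 + 0.10507 = 0.29659.
By Bayes' theorem, P(H|E) = 0.19152 / 0.29659 = 0.6457.

P(H | E) ≈ 0.6457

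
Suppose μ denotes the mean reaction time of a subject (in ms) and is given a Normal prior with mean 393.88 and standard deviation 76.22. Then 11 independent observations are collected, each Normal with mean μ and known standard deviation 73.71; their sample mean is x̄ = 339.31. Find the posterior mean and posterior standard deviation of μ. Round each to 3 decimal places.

Posterior mean ≈ 343.586; posterior SD ≈ 21.336

With known σ, the Normal prior is conjugate. Weight on the data is w = (n/σ²)/(n/σ² + 1/τ₀²) = 0.00202460/(0.00202460+0.00017213) = 0.92164.
Posterior mean = w·x̄ + (1−w)·μ₀ = 0.92164·339.31 + 0.078358·393.88 = 343.586. Posterior variance = 1/(0.00202460+0.00017213) = 455.221, so SD = 21.336.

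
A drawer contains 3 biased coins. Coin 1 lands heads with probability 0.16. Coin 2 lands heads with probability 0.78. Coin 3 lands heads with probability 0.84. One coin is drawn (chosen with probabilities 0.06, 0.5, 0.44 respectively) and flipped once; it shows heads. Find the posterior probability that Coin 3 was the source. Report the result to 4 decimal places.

Posterior probability ≈ 0.4805

Tabulate prior·likelihood by source: [1] prior 0.06, lik 0.16, product 0.009600; [2] prior 0.5, lik 0.78, product 0.3900; [3] prior 0.44, lik 0.84, product 0.3696.
Normalizing constant = 0.76920; the posterior for Coin 3 is its product over the sum, 0.3696/0.76920 = 0.4805.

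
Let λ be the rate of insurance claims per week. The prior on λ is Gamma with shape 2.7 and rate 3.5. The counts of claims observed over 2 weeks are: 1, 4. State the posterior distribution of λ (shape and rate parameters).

Posterior: Gamma(shape=7.7, rate=5.5)

The Poisson likelihood adds the total count to the shape and the number of exposure periods to the rate. Here ∑xᵢ = 5 and n = 2, so shape 2.7→7.7 and rate 3.5→5.5.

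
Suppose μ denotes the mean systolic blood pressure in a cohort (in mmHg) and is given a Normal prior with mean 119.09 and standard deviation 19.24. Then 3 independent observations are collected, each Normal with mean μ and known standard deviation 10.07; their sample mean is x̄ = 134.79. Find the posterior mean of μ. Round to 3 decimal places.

Prior precision 1/τ₀² = 1/19.24² = 0.00270141; data precision n/σ² = 3/10.07² = 0.0295844.
Posterior precision = 0.00270141 + 0.0295844 = 0.0322858.
Posterior mean = (0.00270141·119.09 + 0.0295844·134.79) / 0.0322858 = 133.476.

Posterior mean ≈ 133.476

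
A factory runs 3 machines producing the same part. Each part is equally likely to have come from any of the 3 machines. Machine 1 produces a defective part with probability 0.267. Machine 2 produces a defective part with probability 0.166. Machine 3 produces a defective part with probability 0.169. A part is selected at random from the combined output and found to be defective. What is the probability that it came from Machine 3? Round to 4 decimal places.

Tabulate prior·likelihood by source: [1] prior 0.333333, lik 0.267, product 0.08900; [2] prior 0.333333, lik 0.166, product 0.05533; [3] prior 0.333333, lik 0.169, product 0.05633.
Normalizing constant = 0.20067; the posterior for Machine 3 is its product over the sum, 0.05633/0.20067 = 0.2807.

Posterior probability ≈ 0.2807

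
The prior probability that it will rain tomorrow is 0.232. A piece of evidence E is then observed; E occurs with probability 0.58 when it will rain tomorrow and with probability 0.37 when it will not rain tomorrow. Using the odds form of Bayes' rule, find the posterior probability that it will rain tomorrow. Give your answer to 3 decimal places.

Prior odds = 0.232/(1−0.232) = 0.30208.
Likelihood ratio for E = 0.58/0.37 = 1.5676.
Posterior odds = prior odds × LR = 0.47354.
Posterior probability = odds/(1+odds) = 0.47354/1.4735 = 0.321.

Posterior probability ≈ 0.321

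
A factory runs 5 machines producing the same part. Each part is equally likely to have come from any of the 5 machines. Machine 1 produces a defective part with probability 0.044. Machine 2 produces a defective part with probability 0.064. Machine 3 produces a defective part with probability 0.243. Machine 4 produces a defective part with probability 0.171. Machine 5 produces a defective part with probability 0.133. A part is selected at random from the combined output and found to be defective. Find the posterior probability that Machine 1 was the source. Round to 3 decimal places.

Tabulate prior·likelihood by source: [1] prior 0.2, lik 0.044, product 0.008800; [2] prior 0.2, lik 0.064, product 0.01280; [3] prior 0.2, lik 0.243, product 0.04860; [4] prior 0.2, lik 0.171, product 0.03420; [5] prior 0.2, lik 0.133, product 0.02660.
Normalizing constant = 0.13100; the posterior for Machine 1 is its product over the sum, 0.008800/0.13100 = 0.067.

Posterior probability ≈ 0.067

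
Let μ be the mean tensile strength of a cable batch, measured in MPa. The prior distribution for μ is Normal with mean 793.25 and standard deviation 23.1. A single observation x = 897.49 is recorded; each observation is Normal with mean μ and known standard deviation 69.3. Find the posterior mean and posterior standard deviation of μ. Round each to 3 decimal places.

Posterior mean ≈ 803.674; posterior SD ≈ 21.915

With known σ, the Normal prior is conjugate. Weight on the data is w = (n/σ²)/(n/σ² + 1/τ₀²) = 0.00020823/(0.00020823+0.00187403) = 0.10000.
Posterior mean = w·x̄ + (1−w)·μ₀ = 0.10000·897.49 + 0.90000·793.25 = 803.674. Posterior variance = 1/(0.00020823+0.00187403) = 480.249, so SD = 21.915.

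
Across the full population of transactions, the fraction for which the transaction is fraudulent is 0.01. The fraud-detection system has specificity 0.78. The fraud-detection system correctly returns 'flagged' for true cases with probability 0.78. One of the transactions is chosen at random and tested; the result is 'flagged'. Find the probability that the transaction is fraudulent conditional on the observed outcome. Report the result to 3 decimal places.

Let H be the event that the transaction is fraudulent. P(H) = 0.01, so P(¬H) = 0.99. With E the 'flagged' result, P(E|H) = 0.78 and P(E|¬H) = 0.22.
P(E) = 0.78·0.01 + 0.22·0.99 = 0.0078000 + 0.21780 = 0.22560.
By Bayes' theorem, P(H|E) = 0.0078000 / 0.22560 = 0.035.

P(H | E) ≈ 0.035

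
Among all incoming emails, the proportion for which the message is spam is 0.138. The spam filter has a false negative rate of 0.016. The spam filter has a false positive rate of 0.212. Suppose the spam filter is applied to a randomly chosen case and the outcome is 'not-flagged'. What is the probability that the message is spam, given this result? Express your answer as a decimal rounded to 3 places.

Let H be the event that the message is spam. P(H) = 0.138, so P(¬H) = 0.862. With E the 'not-flagged' result, P(E|H) = 0.016 and P(E|¬H) = 0.788.
P(E) = 0.016·0.138 + 0.788·0.862 = 0.0022080 + 0.67926 = 0.68146.
By Bayes' theorem, P(H|E) = 0.0022080 / 0.68146 = 0.003.

P(H | E) ≈ 0.003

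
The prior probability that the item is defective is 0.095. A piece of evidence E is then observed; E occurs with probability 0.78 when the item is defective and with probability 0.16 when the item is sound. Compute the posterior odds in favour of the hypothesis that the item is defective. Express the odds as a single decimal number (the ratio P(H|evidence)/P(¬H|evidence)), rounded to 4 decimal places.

Posterior odds ≈ 0.5117

Prior odds = 0.095/(1−0.095) = 0.10497.
Likelihood ratio for E = 0.78/0.16 = 4.8750.
Posterior odds = prior odds × LR = 0.51174.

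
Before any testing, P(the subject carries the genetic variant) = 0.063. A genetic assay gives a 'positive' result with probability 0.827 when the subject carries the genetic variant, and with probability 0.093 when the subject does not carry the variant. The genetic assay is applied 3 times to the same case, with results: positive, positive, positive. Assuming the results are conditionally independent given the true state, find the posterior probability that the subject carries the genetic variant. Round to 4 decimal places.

With H the event that the subject carries the genetic variant, the joint likelihood of the observed sequence is P(data|H) = 0.827·0.827·0.827 = 0.56561 and P(data|¬H) = 0.093·0.093·0.093 = 0.00080436.
Bayes: P(H|data) = 0.063·0.56561 / (0.063·0.56561 + 0.937·0.00080436) = 0.035633/0.036387 = 0.9793.

Posterior P(H) ≈ 0.9793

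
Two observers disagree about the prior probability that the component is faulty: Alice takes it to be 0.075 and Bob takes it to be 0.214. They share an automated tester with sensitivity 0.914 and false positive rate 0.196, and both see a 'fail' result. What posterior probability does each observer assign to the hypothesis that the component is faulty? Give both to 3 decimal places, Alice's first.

Alice: 0.274; Bob: 0.559

P('+'|H) = 0.914, P('+'|¬H) = 0.196.
Alice: numerator 0.914·0.075 = 0.068550; evidence = 0.068550+0.196·0.925 = 0.24985; posterior = 0.274.
Bob: numerator 0.914·0.214 = 0.19560; evidence = 0.19560+0.196·0.786 = 0.34965; posterior = 0.559.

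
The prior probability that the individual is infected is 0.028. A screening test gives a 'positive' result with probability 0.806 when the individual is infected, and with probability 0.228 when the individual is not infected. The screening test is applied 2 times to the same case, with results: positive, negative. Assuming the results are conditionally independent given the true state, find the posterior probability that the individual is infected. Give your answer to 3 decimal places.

Posterior P(H) ≈ 0.025

Let H be the event that the individual is infected; start with P(H) = 0.028. P('positive'|H) = 0.806, P('positive'|¬H) = 0.228.
Update on result 1 ('positive'): P(H) ← 0.806·0.0280 / (0.806·0.0280 + 0.228·0.9720) = 0.022568/0.24418 = 0.0924.
Update on result 2 ('negative'): P(H) ← 0.194·0.0924 / (0.194·0.0924 + 0.772·0.9076) = 0.017930/0.71858 = 0.0250.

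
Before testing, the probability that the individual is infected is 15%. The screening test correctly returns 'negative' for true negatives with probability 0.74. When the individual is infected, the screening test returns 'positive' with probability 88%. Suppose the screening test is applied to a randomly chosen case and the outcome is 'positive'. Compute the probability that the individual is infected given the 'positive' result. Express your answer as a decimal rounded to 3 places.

P(H | E) ≈ 0.374

Let H be the event that the individual is infected. P(H) = 0.15, so P(¬H) = 0.85. With E the 'positive' result, P(E|H) = 0.88 and P(E|¬H) = 0.26.
P(E) = 0.88·0.15 + 0.26·0.85 = 0.13200 + 0.22100 = 0.35300.
By Bayes' theorem, P(H|E) = 0.13200 / 0.35300 = 0.374.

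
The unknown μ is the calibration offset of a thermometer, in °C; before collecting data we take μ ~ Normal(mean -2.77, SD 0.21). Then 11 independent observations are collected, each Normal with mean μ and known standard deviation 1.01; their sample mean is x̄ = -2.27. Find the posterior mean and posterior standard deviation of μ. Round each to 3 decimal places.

With known σ, the Normal prior is conjugate. Weight on the data is w = (n/σ²)/(n/σ² + 1/τ₀²) = 10.7833/(10.7833+22.6757) = 0.32228.
Posterior mean = w·x̄ + (1−w)·μ₀ = 0.32228·-2.27 + 0.67772·-2.77 = -2.609. Posterior variance = 1/(10.7833+22.6757) = 0.0298873, so SD = 0.173.

Posterior mean ≈ -2.609; posterior SD ≈ 0.173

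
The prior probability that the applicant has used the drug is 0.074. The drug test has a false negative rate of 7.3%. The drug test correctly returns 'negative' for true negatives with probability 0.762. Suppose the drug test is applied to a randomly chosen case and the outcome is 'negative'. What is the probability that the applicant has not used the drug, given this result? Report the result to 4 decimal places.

P(¬H | E) ≈ 0.9924

Write H for 'the applicant has used the drug'. Prior odds H:¬H = 0.074/0.926 = 0.079914. For the 'negative' outcome, the likelihood ratio is 0.073/0.762 = 0.095801.
Posterior odds = 0.079914 × 0.095801 = 0.0076558, so P(H|E) = 0.0076558/(1+0.0076558) = 0.0076. Then P(¬H|E) = 1 − 0.0076 = 0.9924.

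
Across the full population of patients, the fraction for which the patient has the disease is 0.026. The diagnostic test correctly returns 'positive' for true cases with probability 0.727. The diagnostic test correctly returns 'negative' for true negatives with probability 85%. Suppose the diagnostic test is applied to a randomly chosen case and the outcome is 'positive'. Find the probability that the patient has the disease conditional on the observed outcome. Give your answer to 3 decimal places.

Write H for 'the patient has the disease'. Prior odds H:¬H = 0.026/0.974 = 0.026694. For the 'positive' outcome, the likelihood ratio is 0.727/0.15 = 4.8467.
Posterior odds = 0.026694 × 4.8467 = 0.12938, so P(H|E) = 0.12938/(1+0.12938) = 0.115.

P(H | E) ≈ 0.115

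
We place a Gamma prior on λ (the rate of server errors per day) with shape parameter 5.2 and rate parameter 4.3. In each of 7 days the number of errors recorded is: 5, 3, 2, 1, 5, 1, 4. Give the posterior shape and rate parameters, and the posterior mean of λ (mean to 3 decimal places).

Posterior: Gamma(shape=26.2, rate=11.3); mean ≈ 2.319

Total count ∑xᵢ = 21 over n = 7 days.
Gamma is conjugate to the Poisson likelihood: posterior is Gamma(shape = 5.2+21 = 26.2, rate = 4.3+7 = 11.3).
E[λ | data] = 26.2/11.3 = 2.319.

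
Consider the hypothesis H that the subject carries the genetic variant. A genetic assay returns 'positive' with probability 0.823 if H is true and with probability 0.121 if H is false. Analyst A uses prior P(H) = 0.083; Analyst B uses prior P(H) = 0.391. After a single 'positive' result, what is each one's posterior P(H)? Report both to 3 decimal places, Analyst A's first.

P('+'|H) = 0.823, P('+'|¬H) = 0.121.
Analyst A: numerator 0.823·0.083 = 0.068309; evidence = 0.068309+0.121·0.917 = 0.17927; posterior = 0.381.
Analyst B: numerator 0.823·0.391 = 0.32179; evidence = 0.32179+0.121·0.609 = 0.39548; posterior = 0.814.

Analyst A: 0.381; Analyst B: 0.814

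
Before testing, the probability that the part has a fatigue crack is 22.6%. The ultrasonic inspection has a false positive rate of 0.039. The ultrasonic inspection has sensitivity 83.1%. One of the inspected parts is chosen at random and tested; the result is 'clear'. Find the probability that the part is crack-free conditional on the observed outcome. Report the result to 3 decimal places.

Let H be the event that the part has a fatigue crack. P(H) = 0.226, so P(¬H) = 0.774. With E the 'clear' result, P(E|H) = 0.169 and P(E|¬H) = 0.961.
P(E) = 0.169·0.226 + 0.961·0.774 = 0.038194 + 0.74381 = 0.78201.
By Bayes' theorem, P(H|E) = 0.038194 / 0.78201 = 0.049. Hence P(¬H|E) = 1 − 0.049 = 0.951.

P(¬H | E) ≈ 0.951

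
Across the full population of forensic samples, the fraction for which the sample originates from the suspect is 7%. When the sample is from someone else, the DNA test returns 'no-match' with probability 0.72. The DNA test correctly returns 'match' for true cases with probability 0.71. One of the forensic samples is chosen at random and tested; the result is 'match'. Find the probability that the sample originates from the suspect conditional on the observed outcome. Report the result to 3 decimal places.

Let H be the event that the sample originates from the suspect. P(H) = 0.07, so P(¬H) = 0.93. With E the 'match' result, P(E|H) = 0.71 and P(E|¬H) = 0.28.
P(E) = 0.71·0.07 + 0.28·0.93 = 0.049700 + 0.26040 = 0.31010.
By Bayes' theorem, P(H|E) = 0.049700 / 0.31010 = 0.160.

P(H | E) ≈ 0.160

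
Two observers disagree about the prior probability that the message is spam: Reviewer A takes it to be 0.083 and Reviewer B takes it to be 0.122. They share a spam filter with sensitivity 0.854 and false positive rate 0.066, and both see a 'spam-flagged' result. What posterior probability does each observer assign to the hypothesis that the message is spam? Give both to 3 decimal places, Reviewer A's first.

P('+'|H) = 0.854, P('+'|¬H) = 0.066.
Reviewer A: numerator 0.854·0.083 = 0.070882; evidence = 0.070882+0.066·0.917 = 0.13140; posterior = 0.539.
Reviewer B: numerator 0.854·0.122 = 0.10419; evidence = 0.10419+0.066·0.878 = 0.16214; posterior = 0.643.

Reviewer A: 0.539; Reviewer B: 0.643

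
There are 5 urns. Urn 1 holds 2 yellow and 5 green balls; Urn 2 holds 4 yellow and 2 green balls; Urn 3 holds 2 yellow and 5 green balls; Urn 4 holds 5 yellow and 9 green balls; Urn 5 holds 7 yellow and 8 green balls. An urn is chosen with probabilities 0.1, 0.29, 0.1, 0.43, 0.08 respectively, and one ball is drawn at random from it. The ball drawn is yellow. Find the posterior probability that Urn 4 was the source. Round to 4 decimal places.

Tabulate prior·likelihood by source: [1] prior 0.1, lik 0.2857, product 0.02857; [2] prior 0.29, lik 0.6667, product 0.1933; [3] prior 0.1, lik 0.2857, product 0.02857; [4] prior 0.43, lik 0.3571, product 0.1536; [5] prior 0.08, lik 0.4667, product 0.03733.
Normalizing constant = 0.44138; the posterior for Urn 4 is its product over the sum, 0.1536/0.44138 = 0.3479.

Posterior probability ≈ 0.3479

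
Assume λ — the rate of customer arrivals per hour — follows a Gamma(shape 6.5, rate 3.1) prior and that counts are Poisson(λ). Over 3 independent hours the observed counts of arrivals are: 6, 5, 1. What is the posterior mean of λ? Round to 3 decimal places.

Posterior mean ≈ 3.033

Total count ∑xᵢ = 12 over n = 3 hours.
Gamma is conjugate to the Poisson likelihood: posterior is Gamma(shape = 6.5+12 = 18.5, rate = 3.1+3 = 6.1).
Posterior mean = shape/rate = 18.5/6.1 = 3.033.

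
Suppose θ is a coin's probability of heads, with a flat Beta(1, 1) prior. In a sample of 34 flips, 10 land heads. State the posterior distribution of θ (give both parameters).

The binomial likelihood is conjugate to the Beta prior: with 10 successes and 24 failures, the posterior is Beta(1+10, 1+24) = Beta(11, 25).

Posterior: Beta(11, 25)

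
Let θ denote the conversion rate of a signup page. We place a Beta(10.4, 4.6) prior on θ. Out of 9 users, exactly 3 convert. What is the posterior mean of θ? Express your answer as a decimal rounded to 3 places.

Observing 3 successes and 6 failures updates Beta(10.4, 4.6) by adding the success and failure counts to the two shape parameters: α = 10.4+3 = 13.4, β = 4.6+6 = 10.6.
Posterior mean = α/(α+β) = 13.4/24 = 0.558.

Posterior mean ≈ 0.558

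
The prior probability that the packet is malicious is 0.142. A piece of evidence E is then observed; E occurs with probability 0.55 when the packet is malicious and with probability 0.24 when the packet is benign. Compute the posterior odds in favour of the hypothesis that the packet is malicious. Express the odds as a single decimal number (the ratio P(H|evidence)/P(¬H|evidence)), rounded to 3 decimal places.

Prior odds = 0.142/(1−0.142) = 0.16550.
Likelihood ratio for E = 0.55/0.24 = 2.2917.
Posterior odds = prior odds × LR = 0.37927.

Posterior odds ≈ 0.379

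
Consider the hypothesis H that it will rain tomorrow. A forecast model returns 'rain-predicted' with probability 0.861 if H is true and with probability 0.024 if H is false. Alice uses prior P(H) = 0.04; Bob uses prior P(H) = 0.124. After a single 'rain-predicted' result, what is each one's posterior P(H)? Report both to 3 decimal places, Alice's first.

The likelihood ratio for a 'rain-predicted' result is 0.861/0.024 = 35.875.
Alice: prior odds 0.04/0.96 = 0.041667; posterior odds 1.4948; posterior probability 0.599.
Bob: prior odds 0.124/0.876 = 0.14155; posterior odds 5.0782; posterior probability 0.835.

Alice: 0.599; Bob: 0.835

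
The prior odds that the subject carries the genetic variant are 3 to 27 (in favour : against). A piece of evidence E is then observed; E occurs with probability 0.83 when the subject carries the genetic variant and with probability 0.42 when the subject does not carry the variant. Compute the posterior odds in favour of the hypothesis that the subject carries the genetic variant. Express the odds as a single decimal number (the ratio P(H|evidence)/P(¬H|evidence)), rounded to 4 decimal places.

Prior odds = 3/27 = 0.11111.
Likelihood ratio for E = 0.83/0.42 = 1.9762.
Posterior odds = prior odds × LR = 0.21958.

Posterior odds ≈ 0.2196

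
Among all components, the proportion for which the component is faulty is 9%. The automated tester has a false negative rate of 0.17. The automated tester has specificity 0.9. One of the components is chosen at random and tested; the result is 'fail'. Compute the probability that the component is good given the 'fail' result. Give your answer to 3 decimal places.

Write H for 'the component is faulty'. Prior odds H:¬H = 0.09/0.91 = 0.098901. For the 'fail' outcome, the likelihood ratio is 0.83/0.1 = 8.3000.
Posterior odds = 0.098901 × 8.3000 = 0.82088, so P(H|E) = 0.82088/(1+0.82088) = 0.451. Then P(¬H|E) = 1 − 0.451 = 0.549.

P(¬H | E) ≈ 0.549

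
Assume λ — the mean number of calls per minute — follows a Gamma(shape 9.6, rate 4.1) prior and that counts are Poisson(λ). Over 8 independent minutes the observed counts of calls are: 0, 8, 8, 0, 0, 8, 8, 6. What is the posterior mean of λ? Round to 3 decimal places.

The Poisson likelihood adds the total count to the shape and the number of exposure periods to the rate. Here ∑xᵢ = 38 and n = 8, so shape 9.6→47.6 and rate 4.1→12.1.
E[λ | data] = 47.6/12.1 = 3.934.

Posterior mean ≈ 3.934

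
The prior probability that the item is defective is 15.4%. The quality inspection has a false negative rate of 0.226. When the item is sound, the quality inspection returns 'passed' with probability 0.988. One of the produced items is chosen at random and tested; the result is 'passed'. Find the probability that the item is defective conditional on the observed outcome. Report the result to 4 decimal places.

Write H for 'the item is defective'. Prior odds H:¬H = 0.154/0.846 = 0.18203. For the 'passed' outcome, the likelihood ratio is 0.226/0.988 = 0.22874.
Posterior odds = 0.18203 × 0.22874 = 0.041639, so P(H|E) = 0.041639/(1+0.041639) = 0.0400.

P(H | E) ≈ 0.0400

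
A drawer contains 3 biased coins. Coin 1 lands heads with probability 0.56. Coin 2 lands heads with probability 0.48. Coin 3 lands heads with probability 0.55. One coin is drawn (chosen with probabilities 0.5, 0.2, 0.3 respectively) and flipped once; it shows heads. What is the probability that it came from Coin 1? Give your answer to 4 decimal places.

Posterior probability ≈ 0.5176

Tabulate prior·likelihood by source: [1] prior 0.5, lik 0.56, product 0.2800; [2] prior 0.2, lik 0.48, product 0.09600; [3] prior 0.3, lik 0.55, product 0.1650.
Normalizing constant = 0.54100; the posterior for Coin 1 is its product over the sum, 0.2800/0.54100 = 0.5176.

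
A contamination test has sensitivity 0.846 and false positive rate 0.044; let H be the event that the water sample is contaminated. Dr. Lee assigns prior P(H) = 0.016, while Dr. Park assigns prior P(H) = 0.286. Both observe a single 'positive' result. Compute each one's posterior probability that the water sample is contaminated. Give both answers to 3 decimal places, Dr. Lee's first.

Dr. Lee: 0.238; Dr. Park: 0.885

The likelihood ratio for a 'positive' result is 0.846/0.044 = 19.227.
Dr. Lee: prior odds 0.016/0.984 = 0.016260; posterior odds 0.31264; posterior probability 0.238.
Dr. Park: prior odds 0.286/0.714 = 0.40056; posterior odds 7.7017; posterior probability 0.885.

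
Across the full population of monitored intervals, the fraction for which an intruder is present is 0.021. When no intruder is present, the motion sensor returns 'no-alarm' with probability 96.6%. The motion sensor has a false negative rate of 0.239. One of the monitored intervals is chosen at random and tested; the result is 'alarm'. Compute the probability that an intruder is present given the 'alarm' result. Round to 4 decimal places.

Let H be the event that an intruder is present. P(H) = 0.021, so P(¬H) = 0.979. With E the 'alarm' result, P(E|H) = 0.761 and P(E|¬H) = 0.034.
P(E) = 0.761·0.021 + 0.034·0.979 = 0.015981 + 0.033286 = 0.049267.
By Bayes' theorem, P(H|E) = 0.015981 / 0.049267 = 0.3244.

P(H | E) ≈ 0.3244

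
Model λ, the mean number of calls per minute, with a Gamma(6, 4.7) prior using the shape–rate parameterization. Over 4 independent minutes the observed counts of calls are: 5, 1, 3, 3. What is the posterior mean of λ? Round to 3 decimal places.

Posterior mean ≈ 2.069

Total count ∑xᵢ = 12 over n = 4 minutes.
Gamma is conjugate to the Poisson likelihood: posterior is Gamma(shape = 6+12 = 18, rate = 4.7+4 = 8.7).
Posterior mean = shape/rate = 18/8.7 = 2.069.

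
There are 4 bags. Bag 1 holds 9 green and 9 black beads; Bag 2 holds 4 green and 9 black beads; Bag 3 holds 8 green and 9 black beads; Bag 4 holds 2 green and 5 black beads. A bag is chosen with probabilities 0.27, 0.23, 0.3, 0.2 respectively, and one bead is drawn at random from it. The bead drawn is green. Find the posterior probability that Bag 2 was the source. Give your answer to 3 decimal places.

Posterior probability ≈ 0.175

P(green|Bag 1) = 0.5; P(green|Bag 2) = 0.3077; P(green|Bag 3) = 0.4706; P(green|Bag 4) = 0.2857.
Prior × likelihood for each source: 0.27·0.5=0.1350, 0.23·0.3077=0.07077, 0.3·0.4706=0.1412, 0.2·0.2857=0.05714. Summing gives P(green) = 0.40409.
P(Bag 2 | green) = 0.07077 / 0.40409 = 0.175.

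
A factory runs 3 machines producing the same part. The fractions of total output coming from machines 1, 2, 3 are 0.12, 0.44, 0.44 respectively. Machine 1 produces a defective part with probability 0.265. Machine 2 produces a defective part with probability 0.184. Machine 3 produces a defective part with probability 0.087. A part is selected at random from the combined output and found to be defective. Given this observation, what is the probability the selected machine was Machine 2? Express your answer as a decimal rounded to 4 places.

Posterior probability ≈ 0.5360

Tabulate prior·likelihood by source: [1] prior 0.12, lik 0.265, product 0.03180; [2] prior 0.44, lik 0.184, product 0.08096; [3] prior 0.44, lik 0.087, product 0.03828.
Normalizing constant = 0.15104; the posterior for Machine 2 is its product over the sum, 0.08096/0.15104 = 0.5360.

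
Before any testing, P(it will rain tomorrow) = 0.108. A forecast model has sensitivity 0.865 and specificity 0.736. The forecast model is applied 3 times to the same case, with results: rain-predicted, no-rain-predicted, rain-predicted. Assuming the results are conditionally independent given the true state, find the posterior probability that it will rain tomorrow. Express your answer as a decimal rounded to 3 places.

With H the event that it will rain tomorrow, the joint likelihood of the observed sequence is P(data|H) = 0.865·0.135·0.865 = 0.10101 and P(data|¬H) = 0.264·0.736·0.264 = 0.051296.
Bayes: P(H|data) = 0.108·0.10101 / (0.108·0.10101 + 0.892·0.051296) = 0.010909/0.056665 = 0.1925.

Posterior P(H) ≈ 0.193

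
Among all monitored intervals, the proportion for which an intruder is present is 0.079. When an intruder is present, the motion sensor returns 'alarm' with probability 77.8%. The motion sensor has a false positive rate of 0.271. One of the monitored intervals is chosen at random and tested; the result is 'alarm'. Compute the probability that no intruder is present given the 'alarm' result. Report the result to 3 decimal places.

P(¬H | E) ≈ 0.802

Let H be the event that an intruder is present. P(H) = 0.079, so P(¬H) = 0.921. With E the 'alarm' result, P(E|H) = 0.778 and P(E|¬H) = 0.271.
P(E) = 0.778·0.079 + 0.271·0.921 = 0.061462 + 0.24959 = 0.31105.
By Bayes' theorem, P(H|E) = 0.061462 / 0.31105 = 0.198. Hence P(¬H|E) = 1 − 0.198 = 0.802.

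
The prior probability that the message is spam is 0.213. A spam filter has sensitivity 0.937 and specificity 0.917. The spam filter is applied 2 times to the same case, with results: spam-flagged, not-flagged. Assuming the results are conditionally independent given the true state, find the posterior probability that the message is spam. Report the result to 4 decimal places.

Posterior P(H) ≈ 0.1735

With H the event that the message is spam, the joint likelihood of the observed sequence is P(data|H) = 0.937·0.063 = 0.059031 and P(data|¬H) = 0.083·0.917 = 0.076111.
Bayes: P(H|data) = 0.213·0.059031 / (0.213·0.059031 + 0.787·0.076111) = 0.012574/0.072473 = 0.1735.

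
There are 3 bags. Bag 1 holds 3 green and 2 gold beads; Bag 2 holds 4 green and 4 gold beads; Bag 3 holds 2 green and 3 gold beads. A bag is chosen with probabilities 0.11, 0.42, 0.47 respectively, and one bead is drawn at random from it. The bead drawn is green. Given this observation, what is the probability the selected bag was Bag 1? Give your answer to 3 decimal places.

P(green|Bag 1) = 0.6; P(green|Bag 2) = 0.5; P(green|Bag 3) = 0.4.
Prior × likelihood for each source: 0.11·0.6=0.06600, 0.42·0.5=0.2100, 0.47·0.4=0.1880. Summing gives P(green) = 0.46400.
P(Bag 1 | green) = 0.06600 / 0.46400 = 0.142.

Posterior probability ≈ 0.142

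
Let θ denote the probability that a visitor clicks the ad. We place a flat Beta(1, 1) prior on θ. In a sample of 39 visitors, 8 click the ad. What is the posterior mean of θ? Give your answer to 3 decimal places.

Posterior mean ≈ 0.220

Observing 8 successes and 31 failures updates Beta(1, 1) by adding the success and failure counts to the two shape parameters: α = 1+8 = 9, β = 1+31 = 32.
E[θ | data] = 9/(9+32) = 0.220.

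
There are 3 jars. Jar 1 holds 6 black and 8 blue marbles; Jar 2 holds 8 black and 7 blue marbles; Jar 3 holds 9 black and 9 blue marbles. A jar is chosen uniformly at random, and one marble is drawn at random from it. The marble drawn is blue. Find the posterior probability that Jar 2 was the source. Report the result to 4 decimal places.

Posterior probability ≈ 0.3034

P(blue|Jar 1) = 0.5714; P(blue|Jar 2) = 0.4667; P(blue|Jar 3) = 0.5.
Prior × likelihood for each source: 0.333333·0.5714=0.1905, 0.333333·0.4667=0.1556, 0.333333·0.5=0.1667. Summing gives P(blue) = 0.51270.
P(Jar 2 | blue) = 0.1556 / 0.51270 = 0.3034.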